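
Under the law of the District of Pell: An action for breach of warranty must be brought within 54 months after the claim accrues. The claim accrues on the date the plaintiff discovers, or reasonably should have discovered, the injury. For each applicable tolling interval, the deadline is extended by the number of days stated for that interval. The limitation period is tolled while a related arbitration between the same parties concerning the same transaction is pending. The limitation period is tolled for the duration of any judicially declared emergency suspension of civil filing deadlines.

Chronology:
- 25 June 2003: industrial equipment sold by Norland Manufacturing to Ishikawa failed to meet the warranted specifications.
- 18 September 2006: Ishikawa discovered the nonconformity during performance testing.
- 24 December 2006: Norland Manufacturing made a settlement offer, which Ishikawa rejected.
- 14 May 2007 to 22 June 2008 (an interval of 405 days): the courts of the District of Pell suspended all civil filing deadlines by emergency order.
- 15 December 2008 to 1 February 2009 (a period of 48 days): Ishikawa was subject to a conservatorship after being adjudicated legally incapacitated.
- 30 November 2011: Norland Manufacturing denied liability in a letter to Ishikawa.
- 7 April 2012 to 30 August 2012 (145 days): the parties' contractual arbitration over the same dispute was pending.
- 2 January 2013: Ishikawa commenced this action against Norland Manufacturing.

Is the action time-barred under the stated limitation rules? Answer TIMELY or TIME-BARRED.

TIME-BARRED

The claim did not accrue until Ishikawa discovered the injury on 18 September 2006; the 25 June 2003 act date does not start the clock under the stated rule.
54 months from 18 September 2006 is 18 March 2011.
Because the emergency suspension of filing deadlines ran from 14 May 2007 to 22 June 2008, the deadline is extended by 405 days to 26 April 2012.
Because the pending related arbitration ran from 7 April 2012 to 30 August 2012, the deadline is extended by 145 days to 18 September 2012.
No stated provision tolls the period for the plaintiff's incapacity, so the interval from 15 December 2008 to 1 February 2009 has no effect on the deadline.
The other events in the timeline have no effect on the limitation period under the stated rules.
Filing on 2 January 2013 missed the 18 September 2012 deadline — the action is time-barred.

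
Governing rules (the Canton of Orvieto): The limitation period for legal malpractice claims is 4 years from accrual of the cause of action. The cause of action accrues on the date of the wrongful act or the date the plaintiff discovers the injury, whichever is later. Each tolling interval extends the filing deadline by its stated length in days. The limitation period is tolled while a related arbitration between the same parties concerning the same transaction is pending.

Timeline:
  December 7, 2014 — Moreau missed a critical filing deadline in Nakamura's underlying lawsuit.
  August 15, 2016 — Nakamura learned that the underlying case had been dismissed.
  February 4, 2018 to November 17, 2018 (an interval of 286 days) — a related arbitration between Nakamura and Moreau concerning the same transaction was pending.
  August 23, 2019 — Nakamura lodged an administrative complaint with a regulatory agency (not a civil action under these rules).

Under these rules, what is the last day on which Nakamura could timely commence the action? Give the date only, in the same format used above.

May 28, 2021

The claim accrued on August 15, 2016 — the later of the December 7, 2014 act and the August 15, 2016 discovery.
Adding the 4 years base period to August 15, 2016 gives a deadline of August 15, 2020, before any tolling.
The pending related arbitration from February 4, 2018 to November 17, 2018 tolled the period for 286 days, extending the deadline to May 28, 2021.
The other events in the timeline have no effect on the limitation period under the stated rules.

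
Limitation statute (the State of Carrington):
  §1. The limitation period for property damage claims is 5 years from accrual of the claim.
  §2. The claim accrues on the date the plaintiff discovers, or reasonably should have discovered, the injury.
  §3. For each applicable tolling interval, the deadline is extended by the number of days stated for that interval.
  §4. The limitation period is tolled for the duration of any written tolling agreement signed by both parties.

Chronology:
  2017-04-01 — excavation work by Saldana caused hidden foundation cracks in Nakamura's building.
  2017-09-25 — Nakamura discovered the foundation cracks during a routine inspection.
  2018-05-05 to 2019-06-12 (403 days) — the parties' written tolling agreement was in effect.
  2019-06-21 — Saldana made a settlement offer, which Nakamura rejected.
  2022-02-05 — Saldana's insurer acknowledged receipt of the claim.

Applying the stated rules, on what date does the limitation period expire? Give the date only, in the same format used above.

Accrual is tied to discovery, so the period began on 2017-09-25 rather than on 2017-04-01 when the act occurred.
Adding the 5 years base period to 2017-09-25 gives a deadline of 2022-09-25, before any tolling.
Because the written tolling agreement ran from 2018-05-05 to 2019-06-12, the deadline is extended by 403 days to 2023-11-02.
None of the other events listed affects the running of the period under the stated rules.

2023-11-02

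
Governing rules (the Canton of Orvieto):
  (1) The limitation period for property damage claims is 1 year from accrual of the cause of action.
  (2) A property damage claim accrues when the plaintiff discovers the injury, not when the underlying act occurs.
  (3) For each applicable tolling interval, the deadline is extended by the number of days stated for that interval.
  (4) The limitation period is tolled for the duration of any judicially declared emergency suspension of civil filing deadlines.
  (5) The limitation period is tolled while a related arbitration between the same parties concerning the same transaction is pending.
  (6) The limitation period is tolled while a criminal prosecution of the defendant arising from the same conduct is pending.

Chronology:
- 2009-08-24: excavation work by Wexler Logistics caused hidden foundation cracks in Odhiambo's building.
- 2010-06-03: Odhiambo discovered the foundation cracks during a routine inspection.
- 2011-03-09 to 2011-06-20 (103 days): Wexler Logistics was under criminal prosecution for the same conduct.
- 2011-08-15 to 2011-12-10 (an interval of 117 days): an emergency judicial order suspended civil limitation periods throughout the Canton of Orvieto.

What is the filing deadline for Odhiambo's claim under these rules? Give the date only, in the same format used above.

Under the discovery rule, the claim accrued on 2010-06-03, when Odhiambo discovered the injury — not on the 2009-08-24 date of the underlying act.
1 year from 2010-06-03 is 2011-06-03.
Because the pending criminal prosecution ran from 2011-03-09 to 2011-06-20, the deadline is extended by 103 days to 2011-09-14.
The period was tolled for 117 days by the emergency suspension of filing deadlines (2011-08-15 to 2011-12-10), pushing the deadline to 2012-01-09.

2012-01-09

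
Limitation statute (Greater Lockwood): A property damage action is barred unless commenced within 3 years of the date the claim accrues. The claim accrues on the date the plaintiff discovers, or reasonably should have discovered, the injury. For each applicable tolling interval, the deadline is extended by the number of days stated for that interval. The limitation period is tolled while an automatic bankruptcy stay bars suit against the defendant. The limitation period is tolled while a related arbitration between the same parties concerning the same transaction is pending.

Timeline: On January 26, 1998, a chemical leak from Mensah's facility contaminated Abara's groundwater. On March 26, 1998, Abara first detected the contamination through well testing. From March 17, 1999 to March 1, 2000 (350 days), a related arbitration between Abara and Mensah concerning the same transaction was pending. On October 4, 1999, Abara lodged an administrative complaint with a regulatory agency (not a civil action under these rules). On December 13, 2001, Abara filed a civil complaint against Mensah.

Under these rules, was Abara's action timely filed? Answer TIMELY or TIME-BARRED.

Under the discovery rule, the claim accrued on March 26, 1998, when Abara discovered the injury — not on the January 26, 1998 date of the underlying act.
The untolled deadline — 3 years after March 26, 1998 — is March 26, 2001.
The period was tolled for 350 days by the pending related arbitration (March 17, 1999 to March 1, 2000), pushing the deadline to March 11, 2002.
None of the other events listed affects the running of the period under the stated rules.
Filing on December 13, 2001 beat the March 11, 2002 deadline — the action is timely.

TIMELY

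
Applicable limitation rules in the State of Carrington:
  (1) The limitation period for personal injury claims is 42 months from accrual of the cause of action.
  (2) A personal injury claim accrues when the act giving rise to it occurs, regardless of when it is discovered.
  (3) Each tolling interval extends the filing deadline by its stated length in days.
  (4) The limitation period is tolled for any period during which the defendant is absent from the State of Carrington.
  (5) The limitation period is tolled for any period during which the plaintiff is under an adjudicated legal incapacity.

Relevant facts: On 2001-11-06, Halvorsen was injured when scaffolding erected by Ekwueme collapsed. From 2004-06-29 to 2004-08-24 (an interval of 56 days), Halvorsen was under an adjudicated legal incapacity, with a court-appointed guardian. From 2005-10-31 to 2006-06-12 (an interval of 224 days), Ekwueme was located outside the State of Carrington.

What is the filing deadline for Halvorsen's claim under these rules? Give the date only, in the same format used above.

2005-07-01

The claim accrued on 2001-11-06, when the wrongful act occurred.
42 months from 2001-11-06 is 2005-05-06.
The plaintiff's legal incapacity from 2004-06-29 to 2004-08-24 tolled the period for 56 days, extending the deadline to 2005-07-01.
By the time the defendant's absence from the jurisdiction began on 2005-10-31, the limitation period had already expired on 2005-07-01; that interval cannot revive it.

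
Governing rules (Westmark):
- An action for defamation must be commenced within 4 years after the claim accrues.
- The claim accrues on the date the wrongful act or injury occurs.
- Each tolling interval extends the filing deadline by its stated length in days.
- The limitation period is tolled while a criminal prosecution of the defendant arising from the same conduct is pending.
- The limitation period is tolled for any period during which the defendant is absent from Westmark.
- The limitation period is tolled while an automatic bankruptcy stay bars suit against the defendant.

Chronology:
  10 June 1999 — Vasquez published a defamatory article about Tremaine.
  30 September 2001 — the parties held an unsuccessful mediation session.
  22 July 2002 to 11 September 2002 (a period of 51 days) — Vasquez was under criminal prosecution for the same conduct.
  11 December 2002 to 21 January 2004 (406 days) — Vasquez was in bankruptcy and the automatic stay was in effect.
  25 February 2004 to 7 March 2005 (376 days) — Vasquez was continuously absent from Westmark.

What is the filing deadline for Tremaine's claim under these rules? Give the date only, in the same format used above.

20 September 2005

The claim accrued on 10 June 1999, the date of the act.
Adding the 4 years base period to 10 June 1999 gives a deadline of 10 June 2003, before any tolling.
Because the pending criminal prosecution ran from 22 July 2002 to 11 September 2002, the deadline is extended by 51 days to 31 July 2003.
Because the automatic bankruptcy stay ran from 11 December 2002 to 21 January 2004, the deadline is extended by 406 days to 9 September 2004.
The defendant's absence from the jurisdiction from 25 February 2004 to 7 March 2005 tolled the period for 376 days, extending the deadline to 20 September 2005.
The other events in the timeline have no effect on the limitation period under the stated rules.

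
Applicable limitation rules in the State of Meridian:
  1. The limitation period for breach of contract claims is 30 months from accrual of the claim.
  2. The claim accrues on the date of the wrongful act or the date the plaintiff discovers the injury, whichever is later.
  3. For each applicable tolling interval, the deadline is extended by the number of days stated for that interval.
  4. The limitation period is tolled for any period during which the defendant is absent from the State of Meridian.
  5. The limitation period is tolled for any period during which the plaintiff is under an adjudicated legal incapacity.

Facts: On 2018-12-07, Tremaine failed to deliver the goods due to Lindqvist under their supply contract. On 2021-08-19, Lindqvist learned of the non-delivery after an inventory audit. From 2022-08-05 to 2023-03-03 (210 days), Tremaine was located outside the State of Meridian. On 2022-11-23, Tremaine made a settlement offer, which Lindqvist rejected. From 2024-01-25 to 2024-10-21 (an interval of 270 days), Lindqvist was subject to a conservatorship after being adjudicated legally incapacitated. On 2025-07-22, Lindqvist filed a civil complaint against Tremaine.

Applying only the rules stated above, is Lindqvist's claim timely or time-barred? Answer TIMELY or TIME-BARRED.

Taking the later of the act (2018-12-07) and discovery (2021-08-19), the claim accrued on 2021-08-19.
Adding the 30 months base period to 2021-08-19 gives a deadline of 2024-02-19, before any tolling.
Because the defendant's absence from the jurisdiction ran from 2022-08-05 to 2023-03-03, the deadline is extended by 210 days to 2024-09-16.
The plaintiff's legal incapacity from 2024-01-25 to 2024-10-21 tolled the period for 270 days, extending the deadline to 2025-06-13.
The other events in the timeline have no effect on the limitation period under the stated rules.
Lindqvist filed on 2025-07-22, after the 2025-06-13 deadline, so the action is time-barred.

TIME-BARRED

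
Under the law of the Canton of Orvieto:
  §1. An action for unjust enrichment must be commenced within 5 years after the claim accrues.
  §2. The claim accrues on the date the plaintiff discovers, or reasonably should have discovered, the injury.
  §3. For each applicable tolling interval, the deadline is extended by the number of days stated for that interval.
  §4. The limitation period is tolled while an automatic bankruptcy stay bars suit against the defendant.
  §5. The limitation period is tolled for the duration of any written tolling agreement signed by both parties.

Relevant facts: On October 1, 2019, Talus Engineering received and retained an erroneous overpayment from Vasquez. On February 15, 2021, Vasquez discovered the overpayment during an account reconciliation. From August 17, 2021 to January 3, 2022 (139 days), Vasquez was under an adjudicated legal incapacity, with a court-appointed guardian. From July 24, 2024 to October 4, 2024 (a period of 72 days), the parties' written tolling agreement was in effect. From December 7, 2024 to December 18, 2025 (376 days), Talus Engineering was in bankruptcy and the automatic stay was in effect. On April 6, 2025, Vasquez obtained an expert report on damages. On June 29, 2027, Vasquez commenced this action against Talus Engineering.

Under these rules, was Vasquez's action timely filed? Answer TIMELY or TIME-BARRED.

TIME-BARRED

The claim did not accrue until Vasquez discovered the injury on February 15, 2021; the October 1, 2019 act date does not start the clock under the stated rule.
The untolled deadline — 5 years after February 15, 2021 — is February 15, 2026.
The written tolling agreement from July 24, 2024 to October 4, 2024 tolled the period for 72 days, extending the deadline to April 28, 2026.
The automatic bankruptcy stay from December 7, 2024 to December 18, 2025 tolled the period for 376 days, extending the deadline to May 9, 2027.
The plaintiff's legal incapacity from August 17, 2021 to January 3, 2022 does not toll the period, because no stated rule makes the plaintiff's incapacity a tolling event.
Nothing else in the chronology tolls or restarts the period.
Filing on June 29, 2027 missed the May 9, 2027 deadline — the action is time-barred.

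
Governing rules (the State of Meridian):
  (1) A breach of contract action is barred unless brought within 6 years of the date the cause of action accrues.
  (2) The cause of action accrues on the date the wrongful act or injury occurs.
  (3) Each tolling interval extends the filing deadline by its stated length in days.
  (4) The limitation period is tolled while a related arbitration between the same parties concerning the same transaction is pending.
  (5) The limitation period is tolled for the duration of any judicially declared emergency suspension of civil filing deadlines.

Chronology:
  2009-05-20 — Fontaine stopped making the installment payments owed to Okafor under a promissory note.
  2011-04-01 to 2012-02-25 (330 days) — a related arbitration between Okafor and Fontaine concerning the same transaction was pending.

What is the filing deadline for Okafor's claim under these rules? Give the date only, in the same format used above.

The cause of action accrued on 2009-05-20, the date of the act.
The untolled deadline — 6 years after 2009-05-20 — is 2015-05-20.
The period was tolled for 330 days by the pending related arbitration (2011-04-01 to 2012-02-25), pushing the deadline to 2016-04-14.

2016-04-14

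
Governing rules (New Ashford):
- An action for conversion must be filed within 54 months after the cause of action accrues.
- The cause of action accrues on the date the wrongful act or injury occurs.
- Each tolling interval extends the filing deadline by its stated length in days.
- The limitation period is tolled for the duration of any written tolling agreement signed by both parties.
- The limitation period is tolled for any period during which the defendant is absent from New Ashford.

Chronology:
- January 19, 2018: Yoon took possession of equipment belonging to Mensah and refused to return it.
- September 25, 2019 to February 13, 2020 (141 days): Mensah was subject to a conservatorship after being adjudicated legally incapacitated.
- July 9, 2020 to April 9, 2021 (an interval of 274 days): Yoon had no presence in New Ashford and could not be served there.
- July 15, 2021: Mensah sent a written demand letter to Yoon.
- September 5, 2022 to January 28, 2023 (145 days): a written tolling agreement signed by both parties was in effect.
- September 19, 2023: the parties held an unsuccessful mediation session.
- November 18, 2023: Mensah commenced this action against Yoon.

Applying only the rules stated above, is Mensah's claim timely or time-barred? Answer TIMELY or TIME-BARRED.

TIME-BARRED

The claim accrued on January 19, 2018, when the wrongful act occurred.
Adding the 54 months base period to January 19, 2018 gives a deadline of July 19, 2022, before any tolling.
The defendant's absence from the jurisdiction from July 9, 2020 to April 9, 2021 tolled the period for 274 days, extending the deadline to April 19, 2023.
The period was tolled for 145 days by the written tolling agreement (September 5, 2022 to January 28, 2023), pushing the deadline to September 11, 2023.
No stated provision tolls the period for the plaintiff's incapacity, so the interval from September 25, 2019 to February 13, 2020 has no effect on the deadline.
None of the other events listed affects the running of the period under the stated rules.
Filing on November 18, 2023 missed the September 11, 2023 deadline — the action is time-barred.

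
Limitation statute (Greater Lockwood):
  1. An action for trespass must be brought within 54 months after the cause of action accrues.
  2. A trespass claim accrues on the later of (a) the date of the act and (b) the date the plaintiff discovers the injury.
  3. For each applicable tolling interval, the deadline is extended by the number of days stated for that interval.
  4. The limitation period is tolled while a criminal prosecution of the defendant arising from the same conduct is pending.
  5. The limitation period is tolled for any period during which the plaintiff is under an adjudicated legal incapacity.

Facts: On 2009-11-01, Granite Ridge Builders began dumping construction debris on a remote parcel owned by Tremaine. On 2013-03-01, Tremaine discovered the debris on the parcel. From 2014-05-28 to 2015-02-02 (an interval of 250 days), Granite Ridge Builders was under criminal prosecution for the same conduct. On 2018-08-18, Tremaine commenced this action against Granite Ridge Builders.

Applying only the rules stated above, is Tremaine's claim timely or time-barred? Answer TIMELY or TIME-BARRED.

Because discovery on 2013-03-01 post-dates the 2009-11-01 act, accrual under the later-of rule falls on 2013-03-01.
The untolled deadline — 54 months after 2013-03-01 — is 2017-09-01.
The pending criminal prosecution from 2014-05-28 to 2015-02-02 tolled the period for 250 days, extending the deadline to 2018-05-09.
Tremaine filed on 2018-08-18, after the 2018-05-09 deadline, so the action is time-barred.

TIME-BARRED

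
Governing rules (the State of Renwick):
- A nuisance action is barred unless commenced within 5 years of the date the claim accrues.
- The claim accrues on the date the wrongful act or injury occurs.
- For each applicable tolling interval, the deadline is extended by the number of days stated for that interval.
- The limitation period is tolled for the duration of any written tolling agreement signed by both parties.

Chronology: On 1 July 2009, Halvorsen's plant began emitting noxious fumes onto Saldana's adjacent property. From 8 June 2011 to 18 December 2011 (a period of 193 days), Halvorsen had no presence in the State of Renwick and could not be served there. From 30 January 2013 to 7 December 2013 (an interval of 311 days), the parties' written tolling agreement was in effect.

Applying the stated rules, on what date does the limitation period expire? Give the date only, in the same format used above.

8 May 2015

The claim accrued on 1 July 2009, the date of the act.
Adding the 5 years base period to 1 July 2009 gives a deadline of 1 July 2014, before any tolling.
The period was tolled for 311 days by the written tolling agreement (30 January 2013 to 7 December 2013), pushing the deadline to 8 May 2015.
No stated provision tolls the period for the defendant's absence, so the interval from 8 June 2011 to 18 December 2011 has no effect on the deadline.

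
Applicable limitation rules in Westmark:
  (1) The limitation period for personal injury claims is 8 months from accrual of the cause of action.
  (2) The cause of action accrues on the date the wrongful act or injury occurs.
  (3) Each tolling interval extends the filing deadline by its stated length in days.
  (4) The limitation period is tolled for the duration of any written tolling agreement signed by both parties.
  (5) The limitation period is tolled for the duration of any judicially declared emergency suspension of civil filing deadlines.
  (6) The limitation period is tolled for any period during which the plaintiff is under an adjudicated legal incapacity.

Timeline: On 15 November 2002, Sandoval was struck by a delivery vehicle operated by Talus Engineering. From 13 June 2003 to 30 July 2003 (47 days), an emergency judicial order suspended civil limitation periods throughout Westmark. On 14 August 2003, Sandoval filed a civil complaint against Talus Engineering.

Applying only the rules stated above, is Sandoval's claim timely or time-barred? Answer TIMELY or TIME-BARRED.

TIMELY

The claim accrued on 15 November 2002, when the wrongful act occurred.
8 months from 15 November 2002 is 15 July 2003.
The period was tolled for 47 days by the emergency suspension of filing deadlines (13 June 2003 to 30 July 2003), pushing the deadline to 31 August 2003.
Filing on 14 August 2003 beat the 31 August 2003 deadline — the action is timely.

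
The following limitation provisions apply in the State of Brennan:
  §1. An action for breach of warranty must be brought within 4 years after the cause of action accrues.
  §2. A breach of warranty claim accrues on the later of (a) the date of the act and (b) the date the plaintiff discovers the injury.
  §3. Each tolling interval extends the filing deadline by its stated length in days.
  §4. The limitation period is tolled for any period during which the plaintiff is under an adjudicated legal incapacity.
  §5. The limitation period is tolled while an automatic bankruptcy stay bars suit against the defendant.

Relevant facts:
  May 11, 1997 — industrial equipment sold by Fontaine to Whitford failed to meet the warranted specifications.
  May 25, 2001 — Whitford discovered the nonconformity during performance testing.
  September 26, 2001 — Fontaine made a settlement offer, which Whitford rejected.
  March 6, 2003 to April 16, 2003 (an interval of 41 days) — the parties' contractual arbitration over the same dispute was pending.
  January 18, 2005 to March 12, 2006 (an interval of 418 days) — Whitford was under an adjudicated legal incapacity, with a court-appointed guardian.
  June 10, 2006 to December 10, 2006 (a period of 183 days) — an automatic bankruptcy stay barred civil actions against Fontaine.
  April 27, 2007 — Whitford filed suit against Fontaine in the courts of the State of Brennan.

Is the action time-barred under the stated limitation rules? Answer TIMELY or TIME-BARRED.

TIME-BARRED

Taking the later of the act (May 11, 1997) and discovery (May 25, 2001), the claim accrued on May 25, 2001.
Adding the 4 years base period to May 25, 2001 gives a deadline of May 25, 2005, before any tolling.
The plaintiff's legal incapacity from January 18, 2005 to March 12, 2006 tolled the period for 418 days, extending the deadline to July 17, 2006.
The automatic bankruptcy stay from June 10, 2006 to December 10, 2006 tolled the period for 183 days, extending the deadline to January 16, 2007.
Although a pending arbitration ran from March 6, 2003 to April 16, 2003, the stated rules do not make that a tolling event, so it is disregarded.
None of the other events listed affects the running of the period under the stated rules.
Filing on April 27, 2007 missed the January 16, 2007 deadline — the action is time-barred.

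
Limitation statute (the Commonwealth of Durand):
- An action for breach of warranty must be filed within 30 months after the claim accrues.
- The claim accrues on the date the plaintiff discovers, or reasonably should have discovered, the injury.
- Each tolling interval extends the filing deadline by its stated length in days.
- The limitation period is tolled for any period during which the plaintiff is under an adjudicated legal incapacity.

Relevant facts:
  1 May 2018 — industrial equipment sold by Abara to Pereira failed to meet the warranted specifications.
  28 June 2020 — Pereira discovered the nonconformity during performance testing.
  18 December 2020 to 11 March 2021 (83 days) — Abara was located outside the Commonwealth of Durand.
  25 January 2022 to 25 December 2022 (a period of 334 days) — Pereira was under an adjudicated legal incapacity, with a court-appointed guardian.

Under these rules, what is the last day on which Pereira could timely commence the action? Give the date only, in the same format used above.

Accrual is tied to discovery, so the period began on 28 June 2020 rather than on 1 May 2018 when the act occurred.
30 months from 28 June 2020 is 28 December 2022.
Because the plaintiff's legal incapacity ran from 25 January 2022 to 25 December 2022, the deadline is extended by 334 days to 27 November 2023.
No stated provision tolls the period for the defendant's absence, so the interval from 18 December 2020 to 11 March 2021 has no effect on the deadline.

27 November 2023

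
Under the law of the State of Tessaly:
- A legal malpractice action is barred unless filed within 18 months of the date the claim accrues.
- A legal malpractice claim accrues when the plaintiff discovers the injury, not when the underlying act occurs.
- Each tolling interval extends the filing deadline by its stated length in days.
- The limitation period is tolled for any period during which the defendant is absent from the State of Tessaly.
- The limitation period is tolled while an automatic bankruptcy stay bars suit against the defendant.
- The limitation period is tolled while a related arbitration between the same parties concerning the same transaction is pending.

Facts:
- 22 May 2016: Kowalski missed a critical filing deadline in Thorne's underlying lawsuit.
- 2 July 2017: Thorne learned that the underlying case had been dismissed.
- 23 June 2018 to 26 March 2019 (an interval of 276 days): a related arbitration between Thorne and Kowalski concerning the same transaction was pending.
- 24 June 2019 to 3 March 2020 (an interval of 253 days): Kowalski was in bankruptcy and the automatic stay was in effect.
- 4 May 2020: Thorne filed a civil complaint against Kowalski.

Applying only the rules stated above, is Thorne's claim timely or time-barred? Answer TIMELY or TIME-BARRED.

TIMELY

Accrual is tied to discovery, so the period began on 2 July 2017 rather than on 22 May 2016 when the act occurred.
The untolled deadline — 18 months after 2 July 2017 — is 2 January 2019.
The period was tolled for 276 days by the pending related arbitration (23 June 2018 to 26 March 2019), pushing the deadline to 5 October 2019.
The automatic bankruptcy stay from 24 June 2019 to 3 March 2020 tolled the period for 253 days, extending the deadline to 14 June 2020.
Thorne filed on 4 May 2020, before the 14 June 2020 deadline, so the action is timely.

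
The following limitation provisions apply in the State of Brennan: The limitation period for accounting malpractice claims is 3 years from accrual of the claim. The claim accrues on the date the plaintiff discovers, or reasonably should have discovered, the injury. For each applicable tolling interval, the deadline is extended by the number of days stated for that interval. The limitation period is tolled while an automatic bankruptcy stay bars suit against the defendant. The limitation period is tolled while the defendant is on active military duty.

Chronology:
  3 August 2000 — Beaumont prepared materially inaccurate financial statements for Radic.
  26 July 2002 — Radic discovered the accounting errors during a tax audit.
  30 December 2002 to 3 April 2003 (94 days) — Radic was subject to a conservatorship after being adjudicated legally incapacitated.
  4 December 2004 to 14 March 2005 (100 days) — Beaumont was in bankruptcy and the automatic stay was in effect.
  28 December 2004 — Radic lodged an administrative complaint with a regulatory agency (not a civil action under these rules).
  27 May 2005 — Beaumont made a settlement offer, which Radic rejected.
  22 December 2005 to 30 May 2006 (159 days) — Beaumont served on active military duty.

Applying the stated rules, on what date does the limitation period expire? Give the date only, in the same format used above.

The claim did not accrue until Radic discovered the injury on 26 July 2002; the 3 August 2000 act date does not start the clock under the stated rule.
3 years from 26 July 2002 is 26 July 2005.
The automatic bankruptcy stay from 4 December 2004 to 14 March 2005 tolled the period for 100 days, extending the deadline to 3 November 2005.
By the time the defendant's active military service began on 22 December 2005, the limitation period had already expired on 3 November 2005; that interval cannot revive it.
No stated provision tolls the period for the plaintiff's incapacity, so the interval from 30 December 2002 to 3 April 2003 has no effect on the deadline.
None of the other events listed affects the running of the period under the stated rules.

3 November 2005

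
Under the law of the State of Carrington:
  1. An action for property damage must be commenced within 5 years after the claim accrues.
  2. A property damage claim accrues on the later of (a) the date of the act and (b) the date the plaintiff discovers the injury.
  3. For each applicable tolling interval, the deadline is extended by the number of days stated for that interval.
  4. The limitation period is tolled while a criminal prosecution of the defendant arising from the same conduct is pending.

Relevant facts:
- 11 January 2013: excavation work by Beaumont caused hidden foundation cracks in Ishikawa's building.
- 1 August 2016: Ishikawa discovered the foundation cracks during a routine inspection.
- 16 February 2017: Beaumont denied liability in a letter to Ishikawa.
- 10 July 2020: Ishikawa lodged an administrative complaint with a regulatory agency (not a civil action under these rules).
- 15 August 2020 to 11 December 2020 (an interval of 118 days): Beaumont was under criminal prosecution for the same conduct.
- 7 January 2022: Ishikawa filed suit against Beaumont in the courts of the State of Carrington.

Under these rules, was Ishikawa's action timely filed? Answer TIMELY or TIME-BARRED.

TIME-BARRED

Taking the later of the act (11 January 2013) and discovery (1 August 2016), the claim accrued on 1 August 2016.
Adding the 5 years base period to 1 August 2016 gives a deadline of 1 August 2021, before any tolling.
Because the pending criminal prosecution ran from 15 August 2020 to 11 December 2020, the deadline is extended by 118 days to 27 November 2021.
None of the other events listed affects the running of the period under the stated rules.
The 7 January 2022 filing falls after the 27 November 2021 deadline; the claim is time-barred.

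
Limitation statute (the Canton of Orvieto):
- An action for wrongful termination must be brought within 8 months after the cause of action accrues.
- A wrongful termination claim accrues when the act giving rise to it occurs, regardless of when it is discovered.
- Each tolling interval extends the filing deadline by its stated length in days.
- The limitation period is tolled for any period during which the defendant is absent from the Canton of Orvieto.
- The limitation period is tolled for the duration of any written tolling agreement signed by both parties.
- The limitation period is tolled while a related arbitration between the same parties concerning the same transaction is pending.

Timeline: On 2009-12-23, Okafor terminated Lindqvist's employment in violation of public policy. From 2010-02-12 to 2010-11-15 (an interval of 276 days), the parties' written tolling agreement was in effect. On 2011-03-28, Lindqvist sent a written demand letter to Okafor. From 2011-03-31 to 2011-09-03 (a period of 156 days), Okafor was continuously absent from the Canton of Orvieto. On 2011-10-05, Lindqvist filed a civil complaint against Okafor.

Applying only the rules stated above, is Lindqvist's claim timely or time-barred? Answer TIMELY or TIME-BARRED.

The claim accrued on 2009-12-23, when the wrongful act occurred.
Adding the 8 months base period to 2009-12-23 gives a deadline of 2010-08-23, before any tolling.
The written tolling agreement from 2010-02-12 to 2010-11-15 tolled the period for 276 days, extending the deadline to 2011-05-26.
The period was tolled for 156 days by the defendant's absence from the jurisdiction (2011-03-31 to 2011-09-03), pushing the deadline to 2011-10-29.
None of the other events listed affects the running of the period under the stated rules.
The 2011-10-05 filing precedes the 2011-10-29 deadline; the claim is timely.

TIMELY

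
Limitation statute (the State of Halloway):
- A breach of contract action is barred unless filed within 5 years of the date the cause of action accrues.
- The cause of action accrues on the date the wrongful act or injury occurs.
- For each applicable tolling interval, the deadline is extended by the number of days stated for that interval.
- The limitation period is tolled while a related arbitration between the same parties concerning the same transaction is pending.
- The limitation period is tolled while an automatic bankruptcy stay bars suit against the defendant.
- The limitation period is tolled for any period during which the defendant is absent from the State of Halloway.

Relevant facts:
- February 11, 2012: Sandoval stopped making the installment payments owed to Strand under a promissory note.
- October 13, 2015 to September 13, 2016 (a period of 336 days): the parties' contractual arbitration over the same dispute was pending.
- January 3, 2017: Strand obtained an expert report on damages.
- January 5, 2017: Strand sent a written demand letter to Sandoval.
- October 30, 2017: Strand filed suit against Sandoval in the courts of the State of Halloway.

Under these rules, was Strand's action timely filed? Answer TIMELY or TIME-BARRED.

The cause of action accrued on February 11, 2012, the date of the act.
The untolled deadline — 5 years after February 11, 2012 — is February 11, 2017.
The pending related arbitration from October 13, 2015 to September 13, 2016 tolled the period for 336 days, extending the deadline to January 13, 2018.
The other events in the timeline have no effect on the limitation period under the stated rules.
Filing on October 30, 2017 beat the January 13, 2018 deadline — the action is timely.

TIMELY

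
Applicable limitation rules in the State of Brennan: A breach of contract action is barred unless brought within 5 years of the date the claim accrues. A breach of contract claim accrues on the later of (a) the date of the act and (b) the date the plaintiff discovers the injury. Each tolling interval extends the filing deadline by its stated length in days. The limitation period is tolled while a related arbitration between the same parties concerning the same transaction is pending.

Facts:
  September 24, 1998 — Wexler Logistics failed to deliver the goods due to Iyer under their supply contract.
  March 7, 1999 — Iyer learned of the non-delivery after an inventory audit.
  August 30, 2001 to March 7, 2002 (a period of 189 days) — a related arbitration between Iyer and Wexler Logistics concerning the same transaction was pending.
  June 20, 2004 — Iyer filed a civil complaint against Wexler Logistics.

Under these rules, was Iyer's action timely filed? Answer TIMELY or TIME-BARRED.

TIMELY

The claim accrued on March 7, 1999 — the later of the September 24, 1998 act and the March 7, 1999 discovery.
5 years from March 7, 1999 is March 7, 2004.
The pending related arbitration from August 30, 2001 to March 7, 2002 tolled the period for 189 days, extending the deadline to September 12, 2004.
Filing on June 20, 2004 beat the September 12, 2004 deadline — the action is timely.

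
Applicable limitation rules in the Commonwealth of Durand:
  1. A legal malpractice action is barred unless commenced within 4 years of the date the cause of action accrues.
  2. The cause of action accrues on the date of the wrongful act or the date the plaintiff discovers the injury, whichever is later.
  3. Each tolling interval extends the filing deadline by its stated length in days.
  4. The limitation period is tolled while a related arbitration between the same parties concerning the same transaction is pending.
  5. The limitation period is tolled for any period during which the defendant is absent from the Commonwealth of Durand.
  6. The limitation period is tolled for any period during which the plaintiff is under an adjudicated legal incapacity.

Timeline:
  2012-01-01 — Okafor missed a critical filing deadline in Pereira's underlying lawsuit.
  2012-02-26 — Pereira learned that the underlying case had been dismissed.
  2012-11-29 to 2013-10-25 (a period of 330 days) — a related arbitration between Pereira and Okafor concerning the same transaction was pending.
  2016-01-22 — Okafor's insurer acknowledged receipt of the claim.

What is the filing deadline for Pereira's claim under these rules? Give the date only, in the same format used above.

2017-01-21

Because discovery on 2012-02-26 post-dates the 2012-01-01 act, accrual under the later-of rule falls on 2012-02-26.
Adding the 4 years base period to 2012-02-26 gives a deadline of 2016-02-26, before any tolling.
The pending related arbitration from 2012-11-29 to 2013-10-25 tolled the period for 330 days, extending the deadline to 2017-01-21.
Nothing else in the chronology tolls or restarts the period.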